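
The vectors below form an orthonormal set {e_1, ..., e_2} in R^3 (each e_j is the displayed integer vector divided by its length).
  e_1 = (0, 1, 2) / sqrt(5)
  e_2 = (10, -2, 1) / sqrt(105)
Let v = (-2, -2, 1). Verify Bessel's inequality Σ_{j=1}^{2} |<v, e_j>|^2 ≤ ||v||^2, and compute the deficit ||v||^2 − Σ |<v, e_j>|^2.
Σ |<v, e_j>|^2 = 15/7; ||v||^2 = 9; deficit = 48/7

Write each e_j = u_j / sqrt(<u_j, u_j>) where u_j is the displayed integer vector. Then <v, e_j> = <v, u_j> / sqrt(<u_j, u_j>), so |<v, e_j>|^2 = <v, u_j>^2 / <u_j, u_j>.
Coefficients: <v, e_1> = 0/sqrt(5), <v, e_2> = -15/sqrt(105).
Square and sum: Σ |<v, e_j>|^2 = 15/7.
Compute ||v||^2 = v·v = 9.
Deficit = 9 − 15/7 = 48/7 ≥ 0, confirming Bessel's inequality. (The deficit equals ||v − Σ <v,e_j> e_j||^2, the squared distance from v to span{e_j}.)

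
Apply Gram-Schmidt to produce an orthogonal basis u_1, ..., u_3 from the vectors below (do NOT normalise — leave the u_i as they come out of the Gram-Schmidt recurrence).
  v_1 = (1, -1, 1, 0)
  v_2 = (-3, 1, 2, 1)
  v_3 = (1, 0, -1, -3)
Orthogonal basis:
  u_1 = (1, -1, 1, 0)
  u_2 = (-7/3, 1/3, 8/3, 1)
  u_3 = (-15/41, 8/41, 23/41, -99/41)

Apply the Gram-Schmidt recurrence
  u_1 = v_1
  u_i = v_i − Σ_{j<i} ((v_i · u_j) / (u_j · u_j)) · u_j.

Step by step this gives:
  u_1 = (1, -1, 1, 0)
  u_2 = (-7/3, 1/3, 8/3, 1)
  u_3 = (-15/41, 8/41, 23/41, -99/41)

Orthogonality check:
  u_2 · u_1 = 0 (should be 0)
  u_3 · u_1 = 0 (should be 0)
  u_3 · u_2 = 0 (should be 0)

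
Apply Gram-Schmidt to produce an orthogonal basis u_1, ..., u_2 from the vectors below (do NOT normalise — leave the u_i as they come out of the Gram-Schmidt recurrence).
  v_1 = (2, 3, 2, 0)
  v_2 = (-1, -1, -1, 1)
Orthogonal basis:
  u_1 = (2, 3, 2, 0)
  u_2 = (-3/17, 4/17, -3/17, 1)

Apply the Gram-Schmidt recurrence
  u_1 = v_1
  u_i = v_i − Σ_{j<i} ((v_i · u_j) / (u_j · u_j)) · u_j.

Step by step this gives:
  u_1 = (2, 3, 2, 0)
  u_2 = (-3/17, 4/17, -3/17, 1)

Orthogonality check:
  u_2 · u_1 = 0 (should be 0)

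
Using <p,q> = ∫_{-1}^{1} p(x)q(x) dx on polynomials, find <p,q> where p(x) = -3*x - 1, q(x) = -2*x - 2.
<p,q> = 8

Expand the product: p(x)·q(x) = 6*x^2 + 8*x + 2.
∫_{-1}^{1} of each monomial x^k gives [2/(k+1) if k even, 0 if k odd]. Integrating term-by-term (or equivalently evaluating the antiderivative F(x) = 2*x^3 + 4*x^2 + 2*x at the endpoints):
  F(1) − F(−1) = 8 − (0) = 8.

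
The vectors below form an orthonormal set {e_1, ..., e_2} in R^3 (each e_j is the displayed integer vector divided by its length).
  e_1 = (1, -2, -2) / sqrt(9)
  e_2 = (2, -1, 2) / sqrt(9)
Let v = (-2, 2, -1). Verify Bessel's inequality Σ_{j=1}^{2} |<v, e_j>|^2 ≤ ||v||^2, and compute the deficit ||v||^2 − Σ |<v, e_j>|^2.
Σ |<v, e_j>|^2 = 80/9; ||v||^2 = 9; deficit = 1/9

Write each e_j = u_j / sqrt(<u_j, u_j>) where u_j is the displayed integer vector. Then <v, e_j> = <v, u_j> / sqrt(<u_j, u_j>), so |<v, e_j>|^2 = <v, u_j>^2 / <u_j, u_j>.
Coefficients: <v, e_1> = -4/sqrt(9), <v, e_2> = -8/sqrt(9).
Square and sum: Σ |<v, e_j>|^2 = 80/9.
Compute ||v||^2 = v·v = 9.
Deficit = 9 − 80/9 = 1/9 ≥ 0, confirming Bessel's inequality. (The deficit equals ||v − Σ <v,e_j> e_j||^2, the squared distance from v to span{e_j}.)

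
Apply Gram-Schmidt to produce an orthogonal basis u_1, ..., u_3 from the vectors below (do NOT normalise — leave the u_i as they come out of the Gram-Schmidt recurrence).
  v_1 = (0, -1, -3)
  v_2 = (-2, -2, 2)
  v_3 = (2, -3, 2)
Orthogonal basis:
  u_1 = (0, -1, -3)
  u_2 = (-2, -12/5, 4/5)
  u_3 = (38/13, -57/26, 19/26)

Apply the Gram-Schmidt recurrence
  u_1 = v_1
  u_i = v_i − Σ_{j<i} ((v_i · u_j) / (u_j · u_j)) · u_j.

Step by step this gives:
  u_1 = (0, -1, -3)
  u_2 = (-2, -12/5, 4/5)
  u_3 = (38/13, -57/26, 19/26)

Orthogonality check:
  u_2 · u_1 = 0 (should be 0)
  u_3 · u_1 = 0 (should be 0)
  u_3 · u_2 = 0 (should be 0)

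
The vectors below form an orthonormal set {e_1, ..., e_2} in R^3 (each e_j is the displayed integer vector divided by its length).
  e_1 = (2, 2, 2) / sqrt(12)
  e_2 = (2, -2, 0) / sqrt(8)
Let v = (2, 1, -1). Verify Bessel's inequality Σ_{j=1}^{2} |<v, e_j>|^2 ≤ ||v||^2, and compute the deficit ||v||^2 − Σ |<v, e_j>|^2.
Σ |<v, e_j>|^2 = 11/6; ||v||^2 = 6; deficit = 25/6

Write each e_j = u_j / sqrt(<u_j, u_j>) where u_j is the displayed integer vector. Then <v, e_j> = <v, u_j> / sqrt(<u_j, u_j>), so |<v, e_j>|^2 = <v, u_j>^2 / <u_j, u_j>.
Coefficients: <v, e_1> = 4/sqrt(12), <v, e_2> = 2/sqrt(8).
Square and sum: Σ |<v, e_j>|^2 = 11/6.
Compute ||v||^2 = v·v = 6.
Deficit = 6 − 11/6 = 25/6 ≥ 0, confirming Bessel's inequality. (The deficit equals ||v − Σ <v,e_j> e_j||^2, the squared distance from v to span{e_j}.)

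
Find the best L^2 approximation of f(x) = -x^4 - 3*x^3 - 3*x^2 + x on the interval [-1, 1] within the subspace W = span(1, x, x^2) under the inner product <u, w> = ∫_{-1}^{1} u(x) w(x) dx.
g(x) = -27*x^2/7 - 4*x/5 + 3/35

The best approximation g ∈ W is the orthogonal projection of f onto W. Writing g = a_0 + a_1 x + a_2 x^2, the coefficients solve the normal equations G · a = b where
  G_{ij} = <φ_i, φ_j> and b_i = <f, φ_i>, with φ_0 = 1, φ_1 = x, φ_2 = x^2.
G =
  [2, 0, 2/3]
  [0, 2/3, 0]
  [2/3, 0, 2/5],
b = (-12/5, -8/15, -52/35).
Solving gives a_0 = 3/35, a_1 = -4/5, a_2 = -27/7, so
  g(x) = -27*x^2/7 - 4*x/5 + 3/35.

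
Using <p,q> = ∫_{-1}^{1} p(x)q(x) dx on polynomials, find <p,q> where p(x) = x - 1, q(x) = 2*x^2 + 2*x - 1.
<p,q> = 2

Expand the product: p(x)·q(x) = 2*x^3 - 3*x + 1.
∫_{-1}^{1} of each monomial x^k gives [2/(k+1) if k even, 0 if k odd]. Integrating term-by-term (or equivalently evaluating the antiderivative F(x) = x^4/2 - 3*x^2/2 + x at the endpoints):
  F(1) − F(−1) = 0 − (-2) = 2.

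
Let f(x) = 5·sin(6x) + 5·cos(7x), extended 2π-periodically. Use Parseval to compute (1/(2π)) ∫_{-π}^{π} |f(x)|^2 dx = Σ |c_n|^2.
Σ |c_n|^2 = 25

Expand |f|^2 and use orthogonality of {sin(nx), cos(mx)} on [-π, π]:
  ∫_{-π}^{π} sin(nx)^2 dx = π, ∫ cos(mx)^2 dx = π, and cross terms integrate to 0.
So ∫_{-π}^{π} f(x)^2 dx = 5^2 · π + 5^2 · π = (25 + 25)π.
Divide by 2π: (25 + 25)/2 = 25.
By Parseval, this equals Σ |c_n|^2.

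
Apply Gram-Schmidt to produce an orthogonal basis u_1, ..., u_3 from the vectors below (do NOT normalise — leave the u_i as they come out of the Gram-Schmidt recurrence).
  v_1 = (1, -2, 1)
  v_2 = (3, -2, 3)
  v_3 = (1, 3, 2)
Orthogonal basis:
  u_1 = (1, -2, 1)
  u_2 = (4/3, 4/3, 4/3)
  u_3 = (-1/2, 0, 1/2)

Apply the Gram-Schmidt recurrence
  u_1 = v_1
  u_i = v_i − Σ_{j<i} ((v_i · u_j) / (u_j · u_j)) · u_j.

Step by step this gives:
  u_1 = (1, -2, 1)
  u_2 = (4/3, 4/3, 4/3)
  u_3 = (-1/2, 0, 1/2)

Orthogonality check:
  u_2 · u_1 = 0 (should be 0)
  u_3 · u_1 = 0 (should be 0)
  u_3 · u_2 = 0 (should be 0)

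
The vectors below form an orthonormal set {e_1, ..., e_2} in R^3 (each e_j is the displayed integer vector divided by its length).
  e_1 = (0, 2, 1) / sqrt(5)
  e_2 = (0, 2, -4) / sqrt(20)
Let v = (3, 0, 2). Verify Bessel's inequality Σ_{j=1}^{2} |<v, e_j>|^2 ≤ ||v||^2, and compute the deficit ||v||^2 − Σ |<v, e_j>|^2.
Σ |<v, e_j>|^2 = 4; ||v||^2 = 13; deficit = 9

Write each e_j = u_j / sqrt(<u_j, u_j>) where u_j is the displayed integer vector. Then <v, e_j> = <v, u_j> / sqrt(<u_j, u_j>), so |<v, e_j>|^2 = <v, u_j>^2 / <u_j, u_j>.
Coefficients: <v, e_1> = 2/sqrt(5), <v, e_2> = -8/sqrt(20).
Square and sum: Σ |<v, e_j>|^2 = 4.
Compute ||v||^2 = v·v = 13.
Deficit = 13 − 4 = 9 ≥ 0, confirming Bessel's inequality. (The deficit equals ||v − Σ <v,e_j> e_j||^2, the squared distance from v to span{e_j}.)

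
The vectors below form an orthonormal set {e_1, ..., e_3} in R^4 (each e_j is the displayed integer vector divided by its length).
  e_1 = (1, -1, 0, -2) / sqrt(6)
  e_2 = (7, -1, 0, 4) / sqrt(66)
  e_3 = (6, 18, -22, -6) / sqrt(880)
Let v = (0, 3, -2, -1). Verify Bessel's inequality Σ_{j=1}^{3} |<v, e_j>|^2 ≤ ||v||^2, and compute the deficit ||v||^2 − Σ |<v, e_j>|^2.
Σ |<v, e_j>|^2 = 66/5; ||v||^2 = 14; deficit = 4/5

Write each e_j = u_j / sqrt(<u_j, u_j>) where u_j is the displayed integer vector. Then <v, e_j> = <v, u_j> / sqrt(<u_j, u_j>), so |<v, e_j>|^2 = <v, u_j>^2 / <u_j, u_j>.
Coefficients: <v, e_1> = -1/sqrt(6), <v, e_2> = -7/sqrt(66), <v, e_3> = 104/sqrt(880).
Square and sum: Σ |<v, e_j>|^2 = 66/5.
Compute ||v||^2 = v·v = 14.
Deficit = 14 − 66/5 = 4/5 ≥ 0, confirming Bessel's inequality. (The deficit equals ||v − Σ <v,e_j> e_j||^2, the squared distance from v to span{e_j}.)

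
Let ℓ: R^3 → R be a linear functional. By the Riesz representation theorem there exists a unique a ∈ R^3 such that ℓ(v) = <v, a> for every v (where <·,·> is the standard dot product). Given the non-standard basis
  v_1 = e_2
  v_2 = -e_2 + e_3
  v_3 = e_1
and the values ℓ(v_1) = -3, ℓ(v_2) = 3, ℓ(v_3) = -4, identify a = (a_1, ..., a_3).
a = (-4, -3, 0)

Write a = (a_1, ..., a_3) in the standard basis. For each basis vector v_i, ℓ(v_i) = <v_i, a> is a linear equation in the a_j's. Collect the n equations into a matrix system V a = ℓ, where row i of V is v_i (expressed in the standard basis). Since V is invertible (lower-triangular with 1s on the diagonal, up to permutation), solve by back-substitution:
  V =
[[0, 1, 0],
 [0, -1, 1],
 [1, 0, 0]]
  V a = (-3, 3, -4)
Solving gives a = (-4, -3, 0).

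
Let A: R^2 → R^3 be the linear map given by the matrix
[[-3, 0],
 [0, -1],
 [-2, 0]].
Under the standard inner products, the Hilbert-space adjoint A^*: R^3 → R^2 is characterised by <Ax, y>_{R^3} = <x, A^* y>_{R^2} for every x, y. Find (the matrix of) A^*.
A^* = A^T =
[[-3, 0, -2],
 [0, -1, 0]]

For real matrices with standard dot products, the defining identity <Ax, y> = <x, A^* y> gives (Ax)^T y = x^T (A^*) y, i.e. x^T A^T y = x^T (A^*) y. Since this holds for all x, y, we must have A^* = A^T. Therefore
A^* =
[[-3, 0, -2],
 [0, -1, 0]].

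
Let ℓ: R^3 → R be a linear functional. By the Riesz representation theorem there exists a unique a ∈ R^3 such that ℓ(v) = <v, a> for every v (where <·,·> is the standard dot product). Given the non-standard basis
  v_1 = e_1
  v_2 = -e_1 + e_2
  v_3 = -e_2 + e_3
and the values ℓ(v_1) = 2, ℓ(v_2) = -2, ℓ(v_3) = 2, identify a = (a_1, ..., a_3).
a = (2, 0, 2)

Write a = (a_1, ..., a_3) in the standard basis. For each basis vector v_i, ℓ(v_i) = <v_i, a> is a linear equation in the a_j's. Collect the n equations into a matrix system V a = ℓ, where row i of V is v_i (expressed in the standard basis). Since V is invertible (lower-triangular with 1s on the diagonal, up to permutation), solve by back-substitution:
  V =
[[1, 0, 0],
 [-1, 1, 0],
 [0, -1, 1]]
  V a = (2, -2, 2)
Solving gives a = (2, 0, 2).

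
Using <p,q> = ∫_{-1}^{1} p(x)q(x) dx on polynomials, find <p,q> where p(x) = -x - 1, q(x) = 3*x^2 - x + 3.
<p,q> = -22/3

Expand the product: p(x)·q(x) = -3*x^3 - 2*x^2 - 2*x - 3.
∫_{-1}^{1} of each monomial x^k gives [2/(k+1) if k even, 0 if k odd]. Integrating term-by-term (or equivalently evaluating the antiderivative F(x) = -3*x^4/4 - 2*x^3/3 - x^2 - 3*x at the endpoints):
  F(1) − F(−1) = -65/12 − (23/12) = -22/3.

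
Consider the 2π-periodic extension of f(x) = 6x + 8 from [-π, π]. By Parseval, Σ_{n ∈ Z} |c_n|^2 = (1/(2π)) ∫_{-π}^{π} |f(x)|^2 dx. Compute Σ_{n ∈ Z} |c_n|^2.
Σ |c_n|^2 = 12π^2 + 64

Expand and integrate term by term over [-π, π]:
  ∫ (6x)^2 dx = 36·(2π^3/3); ∫ 2·6·(8)·x dx = 0 (odd integrand); ∫ 8^2 dx = 64·2π.
So (1/(2π)) ∫_{-π}^{π} (6x + 8)^2 dx = 36π^2/3 + 64 = 12π^2 + 64.
Parseval ⇒ Σ |c_n|^2 = 12π^2 + 64.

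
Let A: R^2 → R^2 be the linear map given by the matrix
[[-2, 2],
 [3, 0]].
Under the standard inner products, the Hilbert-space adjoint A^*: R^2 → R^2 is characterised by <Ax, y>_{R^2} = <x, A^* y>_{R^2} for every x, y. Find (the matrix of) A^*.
A^* = A^T =
[[-2, 3],
 [2, 0]]

For real matrices with standard dot products, the defining identity <Ax, y> = <x, A^* y> gives (Ax)^T y = x^T (A^*) y, i.e. x^T A^T y = x^T (A^*) y. Since this holds for all x, y, we must have A^* = A^T. Therefore
A^* =
[[-2, 3],
 [2, 0]].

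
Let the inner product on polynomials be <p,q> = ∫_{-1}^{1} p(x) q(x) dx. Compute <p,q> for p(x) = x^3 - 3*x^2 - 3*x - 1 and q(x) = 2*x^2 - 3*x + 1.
<p,q> = -44/15

Expand the product: p(x)·q(x) = 2*x^5 - 9*x^4 + 4*x^3 + 4*x^2 - 1.
∫_{-1}^{1} of each monomial x^k gives [2/(k+1) if k even, 0 if k odd]. Integrating term-by-term (or equivalently evaluating the antiderivative F(x) = x^6/3 - 9*x^5/5 + x^4 + 4*x^3/3 - x at the endpoints):
  F(1) − F(−1) = -2/15 − (14/5) = -44/15.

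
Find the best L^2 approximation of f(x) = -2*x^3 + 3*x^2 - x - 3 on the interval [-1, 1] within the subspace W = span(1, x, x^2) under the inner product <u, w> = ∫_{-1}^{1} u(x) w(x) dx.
g(x) = 3*x^2 - 11*x/5 - 3

The best approximation g ∈ W is the orthogonal projection of f onto W. Writing g = a_0 + a_1 x + a_2 x^2, the coefficients solve the normal equations G · a = b where
  G_{ij} = <φ_i, φ_j> and b_i = <f, φ_i>, with φ_0 = 1, φ_1 = x, φ_2 = x^2.
G =
  [2, 0, 2/3]
  [0, 2/3, 0]
  [2/3, 0, 2/5],
b = (-4, -22/15, -4/5).
Solving gives a_0 = -3, a_1 = -11/5, a_2 = 3, so
  g(x) = 3*x^2 - 11*x/5 - 3.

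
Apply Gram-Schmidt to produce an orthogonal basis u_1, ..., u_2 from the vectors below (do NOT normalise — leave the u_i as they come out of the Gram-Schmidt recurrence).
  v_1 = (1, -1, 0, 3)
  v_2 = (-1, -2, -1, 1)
Orthogonal basis:
  u_1 = (1, -1, 0, 3)
  u_2 = (-15/11, -18/11, -1, -1/11)

Apply the Gram-Schmidt recurrence
  u_1 = v_1
  u_i = v_i − Σ_{j<i} ((v_i · u_j) / (u_j · u_j)) · u_j.

Step by step this gives:
  u_1 = (1, -1, 0, 3)
  u_2 = (-15/11, -18/11, -1, -1/11)

Orthogonality check:
  u_2 · u_1 = 0 (should be 0)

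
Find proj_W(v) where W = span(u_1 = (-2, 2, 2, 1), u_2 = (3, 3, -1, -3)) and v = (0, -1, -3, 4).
proj_W(v) = (-184/339, -872/339, -56/113, 356/339)

Set up U = [u_1 | ... | u_2] ∈ R^(4×2). The projector onto W = col(U) is P = U (U^T U)^(-1) U^T.
Compute U^T U =
  [13, -5]
  [-5, 28],
and U^T v = (-4, -12).
Solve U^T U · c = U^T v for the coefficients: c = (-172/339, -176/339). The projection is proj_W(v) = U c.
Check: (v - proj_W(v)) · u_1 = 0  (should be 0).
Check: (v - proj_W(v)) · u_2 = 0  (should be 0).
Result: proj_W(v) = (-184/339, -872/339, -56/113, 356/339).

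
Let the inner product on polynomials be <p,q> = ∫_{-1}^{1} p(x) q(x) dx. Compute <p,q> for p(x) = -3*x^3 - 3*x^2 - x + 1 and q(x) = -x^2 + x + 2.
<p,q> = -4/3

Expand the product: p(x)·q(x) = 3*x^5 - 8*x^3 - 8*x^2 - x + 2.
∫_{-1}^{1} of each monomial x^k gives [2/(k+1) if k even, 0 if k odd]. Integrating term-by-term (or equivalently evaluating the antiderivative F(x) = x^6/2 - 2*x^4 - 8*x^3/3 - x^2/2 + 2*x at the endpoints):
  F(1) − F(−1) = -8/3 − (-4/3) = -4/3.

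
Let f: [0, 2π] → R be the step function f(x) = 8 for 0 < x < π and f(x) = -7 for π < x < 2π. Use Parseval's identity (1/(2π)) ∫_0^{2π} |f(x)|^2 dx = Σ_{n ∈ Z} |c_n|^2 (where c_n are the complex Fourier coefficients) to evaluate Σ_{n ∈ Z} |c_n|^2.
Σ |c_n|^2 = 113/2

Parseval equates the L^2 energy of f (normalised by 1/(2π)) with the ℓ^2 sum of its Fourier coefficients: (1/(2π)) ∫_0^{2π} |f|^2 = Σ |c_n|^2.
Compute the left side: (1/(2π)) [∫_0^π 8^2 dx + ∫_π^{2π} (-7)^2 dx] = (1/(2π)) · (64π + 49π) = (64 + 49)/2 = 113/2.
So Σ_{n ∈ Z} |c_n|^2 = 113/2.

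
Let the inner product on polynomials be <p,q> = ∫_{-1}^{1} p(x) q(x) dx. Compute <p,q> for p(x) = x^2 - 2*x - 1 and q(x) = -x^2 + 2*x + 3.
<p,q> = -32/5

Expand the product: p(x)·q(x) = -x^4 + 4*x^3 - 8*x - 3.
∫_{-1}^{1} of each monomial x^k gives [2/(k+1) if k even, 0 if k odd]. Integrating term-by-term (or equivalently evaluating the antiderivative F(x) = -x^5/5 + x^4 - 4*x^2 - 3*x at the endpoints):
  F(1) − F(−1) = -31/5 − (1/5) = -32/5.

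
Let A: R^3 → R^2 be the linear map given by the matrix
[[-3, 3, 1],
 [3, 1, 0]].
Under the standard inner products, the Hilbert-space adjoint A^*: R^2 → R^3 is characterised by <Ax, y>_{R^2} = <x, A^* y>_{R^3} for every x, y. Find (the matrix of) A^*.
A^* = A^T =
[[-3, 3],
 [3, 1],
 [1, 0]]

For real matrices with standard dot products, the defining identity <Ax, y> = <x, A^* y> gives (Ax)^T y = x^T (A^*) y, i.e. x^T A^T y = x^T (A^*) y. Since this holds for all x, y, we must have A^* = A^T. Therefore
A^* =
[[-3, 3],
 [3, 1],
 [1, 0]].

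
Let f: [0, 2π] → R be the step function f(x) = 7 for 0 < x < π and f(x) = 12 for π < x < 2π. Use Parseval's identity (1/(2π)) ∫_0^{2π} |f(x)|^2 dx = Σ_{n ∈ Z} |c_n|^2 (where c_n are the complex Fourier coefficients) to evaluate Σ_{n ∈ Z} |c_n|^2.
Σ |c_n|^2 = 193/2

Parseval equates the L^2 energy of f (normalised by 1/(2π)) with the ℓ^2 sum of its Fourier coefficients: (1/(2π)) ∫_0^{2π} |f|^2 = Σ |c_n|^2.
Compute the left side: (1/(2π)) [∫_0^π 7^2 dx + ∫_π^{2π} 12^2 dx] = (1/(2π)) · (49π + 144π) = (49 + 144)/2 = 193/2.
So Σ_{n ∈ Z} |c_n|^2 = 193/2.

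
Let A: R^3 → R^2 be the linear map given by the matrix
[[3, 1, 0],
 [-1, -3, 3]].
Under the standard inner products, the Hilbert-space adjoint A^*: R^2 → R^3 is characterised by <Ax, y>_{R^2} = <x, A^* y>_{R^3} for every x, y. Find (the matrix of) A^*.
A^* = A^T =
[[3, -1],
 [1, -3],
 [0, 3]]

For real matrices with standard dot products, the defining identity <Ax, y> = <x, A^* y> gives (Ax)^T y = x^T (A^*) y, i.e. x^T A^T y = x^T (A^*) y. Since this holds for all x, y, we must have A^* = A^T. Therefore
A^* =
[[3, -1],
 [1, -3],
 [0, 3]].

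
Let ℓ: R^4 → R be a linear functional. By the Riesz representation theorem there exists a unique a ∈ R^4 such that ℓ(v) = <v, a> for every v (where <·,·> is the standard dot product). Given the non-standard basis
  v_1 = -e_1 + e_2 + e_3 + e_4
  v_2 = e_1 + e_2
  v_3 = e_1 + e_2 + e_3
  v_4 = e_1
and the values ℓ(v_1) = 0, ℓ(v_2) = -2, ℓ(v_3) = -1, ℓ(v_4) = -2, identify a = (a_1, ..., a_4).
a = (-2, 0, 1, -3)

Write a = (a_1, ..., a_4) in the standard basis. For each basis vector v_i, ℓ(v_i) = <v_i, a> is a linear equation in the a_j's. Collect the n equations into a matrix system V a = ℓ, where row i of V is v_i (expressed in the standard basis). Since V is invertible (lower-triangular with 1s on the diagonal, up to permutation), solve by back-substitution:
  V =
[[-1, 1, 1, 1],
 [1, 1, 0, 0],
 [1, 1, 1, 0],
 [1, 0, 0, 0]]
  V a = (0, -2, -1, -2)
Solving gives a = (-2, 0, 1, -3).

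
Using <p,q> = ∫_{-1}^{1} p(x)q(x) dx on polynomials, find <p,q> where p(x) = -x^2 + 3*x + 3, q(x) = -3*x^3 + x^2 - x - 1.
<p,q> = -28/3

Expand the product: p(x)·q(x) = 3*x^5 - 10*x^4 - 5*x^3 + x^2 - 6*x - 3.
∫_{-1}^{1} of each monomial x^k gives [2/(k+1) if k even, 0 if k odd]. Integrating term-by-term (or equivalently evaluating the antiderivative F(x) = x^6/2 - 2*x^5 - 5*x^4/4 + x^3/3 - 3*x^2 - 3*x at the endpoints):
  F(1) − F(−1) = -101/12 − (11/12) = -28/3.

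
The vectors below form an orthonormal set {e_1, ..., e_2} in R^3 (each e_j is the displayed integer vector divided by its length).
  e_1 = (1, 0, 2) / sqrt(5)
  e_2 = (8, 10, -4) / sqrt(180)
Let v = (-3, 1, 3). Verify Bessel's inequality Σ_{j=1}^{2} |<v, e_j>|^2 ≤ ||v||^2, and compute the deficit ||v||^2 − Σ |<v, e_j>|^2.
Σ |<v, e_j>|^2 = 50/9; ||v||^2 = 19; deficit = 121/9

Write each e_j = u_j / sqrt(<u_j, u_j>) where u_j is the displayed integer vector. Then <v, e_j> = <v, u_j> / sqrt(<u_j, u_j>), so |<v, e_j>|^2 = <v, u_j>^2 / <u_j, u_j>.
Coefficients: <v, e_1> = 3/sqrt(5), <v, e_2> = -26/sqrt(180).
Square and sum: Σ |<v, e_j>|^2 = 50/9.
Compute ||v||^2 = v·v = 19.
Deficit = 19 − 50/9 = 121/9 ≥ 0, confirming Bessel's inequality. (The deficit equals ||v − Σ <v,e_j> e_j||^2, the squared distance from v to span{e_j}.)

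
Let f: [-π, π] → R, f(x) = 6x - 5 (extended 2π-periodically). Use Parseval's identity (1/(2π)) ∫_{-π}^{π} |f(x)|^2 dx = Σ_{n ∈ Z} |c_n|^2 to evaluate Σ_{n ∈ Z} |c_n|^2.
Σ |c_n|^2 = 12π^2 + 25

Expand and integrate term by term over [-π, π]:
  ∫ (6x)^2 dx = 36·(2π^3/3); ∫ 2·6·(-5)·x dx = 0 (odd integrand); ∫ (-5)^2 dx = 25·2π.
So (1/(2π)) ∫_{-π}^{π} (6x - 5)^2 dx = 36π^2/3 + 25 = 12π^2 + 25.
Parseval ⇒ Σ |c_n|^2 = 12π^2 + 25.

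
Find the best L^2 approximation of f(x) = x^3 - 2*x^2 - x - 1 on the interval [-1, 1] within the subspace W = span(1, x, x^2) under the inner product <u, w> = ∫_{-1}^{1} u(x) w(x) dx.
g(x) = -2*x^2 - 2*x/5 - 1

The best approximation g ∈ W is the orthogonal projection of f onto W. Writing g = a_0 + a_1 x + a_2 x^2, the coefficients solve the normal equations G · a = b where
  G_{ij} = <φ_i, φ_j> and b_i = <f, φ_i>, with φ_0 = 1, φ_1 = x, φ_2 = x^2.
G =
  [2, 0, 2/3]
  [0, 2/3, 0]
  [2/3, 0, 2/5],
b = (-10/3, -4/15, -22/15).
Solving gives a_0 = -1, a_1 = -2/5, a_2 = -2, so
  g(x) = -2*x^2 - 2*x/5 - 1.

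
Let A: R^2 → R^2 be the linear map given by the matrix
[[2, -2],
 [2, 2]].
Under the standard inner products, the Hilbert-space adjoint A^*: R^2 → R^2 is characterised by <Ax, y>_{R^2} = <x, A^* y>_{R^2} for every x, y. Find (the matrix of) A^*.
A^* = A^T =
[[2, 2],
 [-2, 2]]

For real matrices with standard dot products, the defining identity <Ax, y> = <x, A^* y> gives (Ax)^T y = x^T (A^*) y, i.e. x^T A^T y = x^T (A^*) y. Since this holds for all x, y, we must have A^* = A^T. Therefore
A^* =
[[2, 2],
 [-2, 2]].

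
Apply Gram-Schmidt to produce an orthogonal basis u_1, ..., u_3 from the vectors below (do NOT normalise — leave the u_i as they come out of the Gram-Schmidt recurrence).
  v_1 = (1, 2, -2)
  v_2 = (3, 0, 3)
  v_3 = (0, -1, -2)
Orthogonal basis:
  u_1 = (1, 2, -2)
  u_2 = (10/3, 2/3, 7/3)
  u_3 = (14/17, -21/17, -14/17)

Apply the Gram-Schmidt recurrence
  u_1 = v_1
  u_i = v_i − Σ_{j<i} ((v_i · u_j) / (u_j · u_j)) · u_j.

Step by step this gives:
  u_1 = (1, 2, -2)
  u_2 = (10/3, 2/3, 7/3)
  u_3 = (14/17, -21/17, -14/17)

Orthogonality check:
  u_2 · u_1 = 0 (should be 0)
  u_3 · u_1 = 0 (should be 0)
  u_3 · u_2 = 0 (should be 0)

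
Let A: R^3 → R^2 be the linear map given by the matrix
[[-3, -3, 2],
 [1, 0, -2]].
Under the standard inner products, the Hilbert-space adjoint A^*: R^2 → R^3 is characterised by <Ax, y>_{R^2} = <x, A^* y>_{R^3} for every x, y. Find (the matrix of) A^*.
A^* = A^T =
[[-3, 1],
 [-3, 0],
 [2, -2]]

For real matrices with standard dot products, the defining identity <Ax, y> = <x, A^* y> gives (Ax)^T y = x^T (A^*) y, i.e. x^T A^T y = x^T (A^*) y. Since this holds for all x, y, we must have A^* = A^T. Therefore
A^* =
[[-3, 1],
 [-3, 0],
 [2, -2]].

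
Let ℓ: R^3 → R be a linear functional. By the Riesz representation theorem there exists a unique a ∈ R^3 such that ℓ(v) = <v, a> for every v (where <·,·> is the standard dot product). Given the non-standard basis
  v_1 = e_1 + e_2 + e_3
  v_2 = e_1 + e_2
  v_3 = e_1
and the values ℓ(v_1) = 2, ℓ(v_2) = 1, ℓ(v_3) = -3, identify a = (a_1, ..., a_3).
a = (-3, 4, 1)

Write a = (a_1, ..., a_3) in the standard basis. For each basis vector v_i, ℓ(v_i) = <v_i, a> is a linear equation in the a_j's. Collect the n equations into a matrix system V a = ℓ, where row i of V is v_i (expressed in the standard basis). Since V is invertible (lower-triangular with 1s on the diagonal, up to permutation), solve by back-substitution:
  V =
[[1, 1, 1],
 [1, 1, 0],
 [1, 0, 0]]
  V a = (2, 1, -3)
Solving gives a = (-3, 4, 1).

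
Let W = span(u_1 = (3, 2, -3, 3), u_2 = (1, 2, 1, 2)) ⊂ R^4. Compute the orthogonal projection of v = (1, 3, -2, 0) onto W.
proj_W(v) = (61/42, 1, -59/42, 31/21)

Set up U = [u_1 | ... | u_2] ∈ R^(4×2). The projector onto W = col(U) is P = U (U^T U)^(-1) U^T.
Compute U^T U =
  [31, 10]
  [10, 10],
and U^T v = (15, 5).
Solve U^T U · c = U^T v for the coefficients: c = (10/21, 1/42). The projection is proj_W(v) = U c.
Check: (v - proj_W(v)) · u_1 = 0  (should be 0).
Check: (v - proj_W(v)) · u_2 = 0  (should be 0).
Result: proj_W(v) = (61/42, 1, -59/42, 31/21).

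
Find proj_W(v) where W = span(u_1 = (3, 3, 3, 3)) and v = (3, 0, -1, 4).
proj_W(v) = (3/2, 3/2, 3/2, 3/2)

Set up U = [u_1 | ... | u_1] ∈ R^(4×1). The projector onto W = col(U) is P = U (U^T U)^(-1) U^T.
Compute U^T U =
  [36],
and U^T v = (18).
Solve U^T U · c = U^T v for the coefficients: c = (1/2). The projection is proj_W(v) = U c.
Check: (v - proj_W(v)) · u_1 = 0  (should be 0).
Result: proj_W(v) = (3/2, 3/2, 3/2, 3/2).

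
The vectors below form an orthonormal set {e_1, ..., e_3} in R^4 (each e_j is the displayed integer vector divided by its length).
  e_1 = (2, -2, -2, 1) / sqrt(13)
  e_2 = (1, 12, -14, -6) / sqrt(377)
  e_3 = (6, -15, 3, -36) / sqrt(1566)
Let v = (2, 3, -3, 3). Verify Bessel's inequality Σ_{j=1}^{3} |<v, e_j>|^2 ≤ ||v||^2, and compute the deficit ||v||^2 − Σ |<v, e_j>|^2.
Σ |<v, e_j>|^2 = 85/3; ||v||^2 = 31; deficit = 8/3

Write each e_j = u_j / sqrt(<u_j, u_j>) where u_j is the displayed integer vector. Then <v, e_j> = <v, u_j> / sqrt(<u_j, u_j>), so |<v, e_j>|^2 = <v, u_j>^2 / <u_j, u_j>.
Coefficients: <v, e_1> = 7/sqrt(13), <v, e_2> = 62/sqrt(377), <v, e_3> = -150/sqrt(1566).
Square and sum: Σ |<v, e_j>|^2 = 85/3.
Compute ||v||^2 = v·v = 31.
Deficit = 31 − 85/3 = 8/3 ≥ 0, confirming Bessel's inequality. (The deficit equals ||v − Σ <v,e_j> e_j||^2, the squared distance from v to span{e_j}.)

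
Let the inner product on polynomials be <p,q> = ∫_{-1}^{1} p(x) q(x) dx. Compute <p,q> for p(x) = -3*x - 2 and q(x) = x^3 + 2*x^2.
<p,q> = -58/15

Expand the product: p(x)·q(x) = -3*x^4 - 8*x^3 - 4*x^2.
∫_{-1}^{1} of each monomial x^k gives [2/(k+1) if k even, 0 if k odd]. Integrating term-by-term (or equivalently evaluating the antiderivative F(x) = -3*x^5/5 - 2*x^4 - 4*x^3/3 at the endpoints):
  F(1) − F(−1) = -59/15 − (-1/15) = -58/15.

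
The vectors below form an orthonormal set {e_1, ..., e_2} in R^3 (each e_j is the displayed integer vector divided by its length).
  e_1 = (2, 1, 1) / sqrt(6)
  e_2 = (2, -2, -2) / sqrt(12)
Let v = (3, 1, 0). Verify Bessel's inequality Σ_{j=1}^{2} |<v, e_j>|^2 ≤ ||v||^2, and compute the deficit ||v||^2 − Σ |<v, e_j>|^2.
Σ |<v, e_j>|^2 = 19/2; ||v||^2 = 10; deficit = 1/2

Write each e_j = u_j / sqrt(<u_j, u_j>) where u_j is the displayed integer vector. Then <v, e_j> = <v, u_j> / sqrt(<u_j, u_j>), so |<v, e_j>|^2 = <v, u_j>^2 / <u_j, u_j>.
Coefficients: <v, e_1> = 7/sqrt(6), <v, e_2> = 4/sqrt(12).
Square and sum: Σ |<v, e_j>|^2 = 19/2.
Compute ||v||^2 = v·v = 10.
Deficit = 10 − 19/2 = 1/2 ≥ 0, confirming Bessel's inequality. (The deficit equals ||v − Σ <v,e_j> e_j||^2, the squared distance from v to span{e_j}.)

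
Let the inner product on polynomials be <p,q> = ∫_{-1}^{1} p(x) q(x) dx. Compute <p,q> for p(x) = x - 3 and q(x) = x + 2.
<p,q> = -34/3

Expand the product: p(x)·q(x) = x^2 - x - 6.
∫_{-1}^{1} of each monomial x^k gives [2/(k+1) if k even, 0 if k odd]. Integrating term-by-term (or equivalently evaluating the antiderivative F(x) = x^3/3 - x^2/2 - 6*x at the endpoints):
  F(1) − F(−1) = -37/6 − (31/6) = -34/3.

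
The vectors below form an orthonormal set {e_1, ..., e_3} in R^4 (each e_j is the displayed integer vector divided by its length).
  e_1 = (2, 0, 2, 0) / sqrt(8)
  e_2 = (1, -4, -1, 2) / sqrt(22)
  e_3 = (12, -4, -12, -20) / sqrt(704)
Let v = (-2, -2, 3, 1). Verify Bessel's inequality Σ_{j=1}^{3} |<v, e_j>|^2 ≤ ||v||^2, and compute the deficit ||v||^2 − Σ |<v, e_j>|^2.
Σ |<v, e_j>|^2 = 9; ||v||^2 = 18; deficit = 9

Write each e_j = u_j / sqrt(<u_j, u_j>) where u_j is the displayed integer vector. Then <v, e_j> = <v, u_j> / sqrt(<u_j, u_j>), so |<v, e_j>|^2 = <v, u_j>^2 / <u_j, u_j>.
Coefficients: <v, e_1> = 2/sqrt(8), <v, e_2> = 5/sqrt(22), <v, e_3> = -72/sqrt(704).
Square and sum: Σ |<v, e_j>|^2 = 9.
Compute ||v||^2 = v·v = 18.
Deficit = 18 − 9 = 9 ≥ 0, confirming Bessel's inequality. (The deficit equals ||v − Σ <v,e_j> e_j||^2, the squared distance from v to span{e_j}.)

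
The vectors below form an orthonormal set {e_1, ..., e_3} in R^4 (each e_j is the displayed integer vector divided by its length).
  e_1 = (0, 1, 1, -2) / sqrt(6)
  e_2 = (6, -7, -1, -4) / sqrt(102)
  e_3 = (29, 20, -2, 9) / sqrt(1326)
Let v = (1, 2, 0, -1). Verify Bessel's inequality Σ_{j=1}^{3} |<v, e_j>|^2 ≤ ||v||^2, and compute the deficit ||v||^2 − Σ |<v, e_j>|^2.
Σ |<v, e_j>|^2 = 72/13; ||v||^2 = 6; deficit = 6/13

Write each e_j = u_j / sqrt(<u_j, u_j>) where u_j is the displayed integer vector. Then <v, e_j> = <v, u_j> / sqrt(<u_j, u_j>), so |<v, e_j>|^2 = <v, u_j>^2 / <u_j, u_j>.
Coefficients: <v, e_1> = 4/sqrt(6), <v, e_2> = -4/sqrt(102), <v, e_3> = 60/sqrt(1326).
Square and sum: Σ |<v, e_j>|^2 = 72/13.
Compute ||v||^2 = v·v = 6.
Deficit = 6 − 72/13 = 6/13 ≥ 0, confirming Bessel's inequality. (The deficit equals ||v − Σ <v,e_j> e_j||^2, the squared distance from v to span{e_j}.)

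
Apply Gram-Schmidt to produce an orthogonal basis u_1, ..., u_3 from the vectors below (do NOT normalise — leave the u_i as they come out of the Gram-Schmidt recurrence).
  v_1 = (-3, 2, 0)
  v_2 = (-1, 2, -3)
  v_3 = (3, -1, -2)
Orthogonal basis:
  u_1 = (-3, 2, 0)
  u_2 = (8/13, 12/13, -3)
  u_3 = (6/133, 9/133, 4/133)

Apply the Gram-Schmidt recurrence
  u_1 = v_1
  u_i = v_i − Σ_{j<i} ((v_i · u_j) / (u_j · u_j)) · u_j.

Step by step this gives:
  u_1 = (-3, 2, 0)
  u_2 = (8/13, 12/13, -3)
  u_3 = (6/133, 9/133, 4/133)

Orthogonality check:
  u_2 · u_1 = 0 (should be 0)
  u_3 · u_1 = 0 (should be 0)
  u_3 · u_2 = 0 (should be 0)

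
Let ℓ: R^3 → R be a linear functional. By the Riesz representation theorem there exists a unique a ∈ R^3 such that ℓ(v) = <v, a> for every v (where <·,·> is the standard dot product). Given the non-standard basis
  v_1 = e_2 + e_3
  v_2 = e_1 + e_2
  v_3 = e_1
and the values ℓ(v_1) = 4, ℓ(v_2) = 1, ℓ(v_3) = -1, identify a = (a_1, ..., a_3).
a = (-1, 2, 2)

Write a = (a_1, ..., a_3) in the standard basis. For each basis vector v_i, ℓ(v_i) = <v_i, a> is a linear equation in the a_j's. Collect the n equations into a matrix system V a = ℓ, where row i of V is v_i (expressed in the standard basis). Since V is invertible (lower-triangular with 1s on the diagonal, up to permutation), solve by back-substitution:
  V =
[[0, 1, 1],
 [1, 1, 0],
 [1, 0, 0]]
  V a = (4, 1, -1)
Solving gives a = (-1, 2, 2).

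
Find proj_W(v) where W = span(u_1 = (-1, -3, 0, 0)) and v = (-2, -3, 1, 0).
proj_W(v) = (-11/10, -33/10, 0, 0)

Set up U = [u_1 | ... | u_1] ∈ R^(4×1). The projector onto W = col(U) is P = U (U^T U)^(-1) U^T.
Compute U^T U =
  [10],
and U^T v = (11).
Solve U^T U · c = U^T v for the coefficients: c = (11/10). The projection is proj_W(v) = U c.
Check: (v - proj_W(v)) · u_1 = 0  (should be 0).
Result: proj_W(v) = (-11/10, -33/10, 0, 0).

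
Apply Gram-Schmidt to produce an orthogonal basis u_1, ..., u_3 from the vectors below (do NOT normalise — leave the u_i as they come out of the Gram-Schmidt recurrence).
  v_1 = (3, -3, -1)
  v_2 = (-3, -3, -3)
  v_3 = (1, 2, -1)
Orthogonal basis:
  u_1 = (3, -3, -1)
  u_2 = (-66/19, -48/19, -54/19)
  u_3 = (4/7, 8/7, -12/7)

Apply the Gram-Schmidt recurrence
  u_1 = v_1
  u_i = v_i − Σ_{j<i} ((v_i · u_j) / (u_j · u_j)) · u_j.

Step by step this gives:
  u_1 = (3, -3, -1)
  u_2 = (-66/19, -48/19, -54/19)
  u_3 = (4/7, 8/7, -12/7)

Orthogonality check:
  u_2 · u_1 = 0 (should be 0)
  u_3 · u_1 = 0 (should be 0)
  u_3 · u_2 = 0 (should be 0)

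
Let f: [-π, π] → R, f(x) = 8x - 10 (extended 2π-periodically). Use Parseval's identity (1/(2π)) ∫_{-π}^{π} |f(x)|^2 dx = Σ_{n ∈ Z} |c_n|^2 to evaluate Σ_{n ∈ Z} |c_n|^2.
Σ |c_n|^2 = 64π^2/3 + 100

Expand and integrate term by term over [-π, π]:
  ∫ (8x)^2 dx = 64·(2π^3/3); ∫ 2·8·(-10)·x dx = 0 (odd integrand); ∫ (-10)^2 dx = 100·2π.
So (1/(2π)) ∫_{-π}^{π} (8x - 10)^2 dx = 64π^2/3 + 100 = 64π^2/3 + 100.
Parseval ⇒ Σ |c_n|^2 = 64π^2/3 + 100.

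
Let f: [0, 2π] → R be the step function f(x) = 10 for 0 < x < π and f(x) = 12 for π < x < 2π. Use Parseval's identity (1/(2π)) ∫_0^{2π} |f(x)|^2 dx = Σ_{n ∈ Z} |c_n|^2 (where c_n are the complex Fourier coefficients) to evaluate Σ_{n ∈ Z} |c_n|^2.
Σ |c_n|^2 = 122

Parseval equates the L^2 energy of f (normalised by 1/(2π)) with the ℓ^2 sum of its Fourier coefficients: (1/(2π)) ∫_0^{2π} |f|^2 = Σ |c_n|^2.
Compute the left side: (1/(2π)) [∫_0^π 10^2 dx + ∫_π^{2π} 12^2 dx] = (1/(2π)) · (100π + 144π) = (100 + 144)/2 = 122.
So Σ_{n ∈ Z} |c_n|^2 = 122.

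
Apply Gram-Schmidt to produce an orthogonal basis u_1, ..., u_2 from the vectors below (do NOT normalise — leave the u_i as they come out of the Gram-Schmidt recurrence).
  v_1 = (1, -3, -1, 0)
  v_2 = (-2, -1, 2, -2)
Orthogonal basis:
  u_1 = (1, -3, -1, 0)
  u_2 = (-21/11, -14/11, 21/11, -2)

Apply the Gram-Schmidt recurrence
  u_1 = v_1
  u_i = v_i − Σ_{j<i} ((v_i · u_j) / (u_j · u_j)) · u_j.

Step by step this gives:
  u_1 = (1, -3, -1, 0)
  u_2 = (-21/11, -14/11, 21/11, -2)

Orthogonality check:
  u_2 · u_1 = 0 (should be 0)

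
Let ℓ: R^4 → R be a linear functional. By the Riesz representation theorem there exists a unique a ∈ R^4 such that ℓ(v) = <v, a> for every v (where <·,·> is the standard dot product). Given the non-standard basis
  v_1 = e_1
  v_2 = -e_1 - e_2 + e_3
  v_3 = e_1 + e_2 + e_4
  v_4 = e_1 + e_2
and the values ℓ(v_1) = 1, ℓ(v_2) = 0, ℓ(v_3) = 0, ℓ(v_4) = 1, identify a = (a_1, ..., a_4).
a = (1, 0, 1, -1)

Write a = (a_1, ..., a_4) in the standard basis. For each basis vector v_i, ℓ(v_i) = <v_i, a> is a linear equation in the a_j's. Collect the n equations into a matrix system V a = ℓ, where row i of V is v_i (expressed in the standard basis). Since V is invertible (lower-triangular with 1s on the diagonal, up to permutation), solve by back-substitution:
  V =
[[1, 0, 0, 0],
 [-1, -1, 1, 0],
 [1, 1, 0, 1],
 [1, 1, 0, 0]]
  V a = (1, 0, 0, 1)
Solving gives a = (1, 0, 1, -1).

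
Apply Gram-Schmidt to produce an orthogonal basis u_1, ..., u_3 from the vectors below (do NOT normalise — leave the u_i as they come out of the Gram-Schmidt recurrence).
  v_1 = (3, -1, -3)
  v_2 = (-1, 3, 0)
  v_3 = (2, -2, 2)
Orthogonal basis:
  u_1 = (3, -1, -3)
  u_2 = (-1/19, 51/19, -18/19)
  u_3 = (18/11, 6/11, 16/11)

Apply the Gram-Schmidt recurrence
  u_1 = v_1
  u_i = v_i − Σ_{j<i} ((v_i · u_j) / (u_j · u_j)) · u_j.

Step by step this gives:
  u_1 = (3, -1, -3)
  u_2 = (-1/19, 51/19, -18/19)
  u_3 = (18/11, 6/11, 16/11)

Orthogonality check:
  u_2 · u_1 = 0 (should be 0)
  u_3 · u_1 = 0 (should be 0)
  u_3 · u_2 = 0 (should be 0)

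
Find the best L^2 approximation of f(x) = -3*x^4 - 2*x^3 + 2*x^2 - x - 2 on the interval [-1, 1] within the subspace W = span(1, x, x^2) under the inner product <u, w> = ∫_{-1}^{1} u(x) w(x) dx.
g(x) = -4*x^2/7 - 11*x/5 - 61/35

The best approximation g ∈ W is the orthogonal projection of f onto W. Writing g = a_0 + a_1 x + a_2 x^2, the coefficients solve the normal equations G · a = b where
  G_{ij} = <φ_i, φ_j> and b_i = <f, φ_i>, with φ_0 = 1, φ_1 = x, φ_2 = x^2.
G =
  [2, 0, 2/3]
  [0, 2/3, 0]
  [2/3, 0, 2/5],
b = (-58/15, -22/15, -146/105).
Solving gives a_0 = -61/35, a_1 = -11/5, a_2 = -4/7, so
  g(x) = -4*x^2/7 - 11*x/5 - 61/35.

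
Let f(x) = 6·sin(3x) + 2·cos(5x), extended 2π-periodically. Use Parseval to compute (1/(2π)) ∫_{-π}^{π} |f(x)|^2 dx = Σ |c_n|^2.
Σ |c_n|^2 = 20

Expand |f|^2 and use orthogonality of {sin(nx), cos(mx)} on [-π, π]:
  ∫_{-π}^{π} sin(nx)^2 dx = π, ∫ cos(mx)^2 dx = π, and cross terms integrate to 0.
So ∫_{-π}^{π} f(x)^2 dx = 6^2 · π + 2^2 · π = (36 + 4)π.
Divide by 2π: (36 + 4)/2 = 20.
By Parseval, this equals Σ |c_n|^2.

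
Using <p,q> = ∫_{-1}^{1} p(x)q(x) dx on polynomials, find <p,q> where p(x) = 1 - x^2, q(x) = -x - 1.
<p,q> = -4/3

Expand the product: p(x)·q(x) = x^3 + x^2 - x - 1.
∫_{-1}^{1} of each monomial x^k gives [2/(k+1) if k even, 0 if k odd]. Integrating term-by-term (or equivalently evaluating the antiderivative F(x) = x^4/4 + x^3/3 - x^2/2 - x at the endpoints):
  F(1) − F(−1) = -11/12 − (5/12) = -4/3.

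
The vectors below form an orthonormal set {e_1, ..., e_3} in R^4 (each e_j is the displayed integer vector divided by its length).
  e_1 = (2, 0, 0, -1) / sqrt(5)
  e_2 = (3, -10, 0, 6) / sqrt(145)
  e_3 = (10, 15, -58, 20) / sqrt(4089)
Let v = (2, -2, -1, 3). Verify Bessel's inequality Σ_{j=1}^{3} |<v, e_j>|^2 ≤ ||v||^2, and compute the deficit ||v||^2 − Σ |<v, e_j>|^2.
Σ |<v, e_j>|^2 = 771/47; ||v||^2 = 18; deficit = 75/47

Write each e_j = u_j / sqrt(<u_j, u_j>) where u_j is the displayed integer vector. Then <v, e_j> = <v, u_j> / sqrt(<u_j, u_j>), so |<v, e_j>|^2 = <v, u_j>^2 / <u_j, u_j>.
Coefficients: <v, e_1> = 1/sqrt(5), <v, e_2> = 44/sqrt(145), <v, e_3> = 108/sqrt(4089).
Square and sum: Σ |<v, e_j>|^2 = 771/47.
Compute ||v||^2 = v·v = 18.
Deficit = 18 − 771/47 = 75/47 ≥ 0, confirming Bessel's inequality. (The deficit equals ||v − Σ <v,e_j> e_j||^2, the squared distance from v to span{e_j}.)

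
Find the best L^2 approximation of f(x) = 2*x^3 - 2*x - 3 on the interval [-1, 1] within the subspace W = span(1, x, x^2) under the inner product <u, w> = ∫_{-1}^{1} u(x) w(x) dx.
g(x) = -4*x/5 - 3

The best approximation g ∈ W is the orthogonal projection of f onto W. Writing g = a_0 + a_1 x + a_2 x^2, the coefficients solve the normal equations G · a = b where
  G_{ij} = <φ_i, φ_j> and b_i = <f, φ_i>, with φ_0 = 1, φ_1 = x, φ_2 = x^2.
G =
  [2, 0, 2/3]
  [0, 2/3, 0]
  [2/3, 0, 2/5],
b = (-6, -8/15, -2).
Solving gives a_0 = -3, a_1 = -4/5, a_2 = 0, so
  g(x) = -4*x/5 - 3.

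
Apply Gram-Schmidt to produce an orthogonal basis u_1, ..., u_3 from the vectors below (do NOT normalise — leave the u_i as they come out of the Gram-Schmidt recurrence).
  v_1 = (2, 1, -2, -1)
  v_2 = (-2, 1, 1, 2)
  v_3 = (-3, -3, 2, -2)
Orthogonal basis:
  u_1 = (2, 1, -2, -1)
  u_2 = (-3/5, 17/10, -2/5, 13/10)
  u_3 = (-27/17, 1/3, -37/51, -71/51)

Apply the Gram-Schmidt recurrence
  u_1 = v_1
  u_i = v_i − Σ_{j<i} ((v_i · u_j) / (u_j · u_j)) · u_j.

Step by step this gives:
  u_1 = (2, 1, -2, -1)
  u_2 = (-3/5, 17/10, -2/5, 13/10)
  u_3 = (-27/17, 1/3, -37/51, -71/51)

Orthogonality check:
  u_2 · u_1 = 0 (should be 0)
  u_3 · u_1 = 0 (should be 0)
  u_3 · u_2 = 0 (should be 0)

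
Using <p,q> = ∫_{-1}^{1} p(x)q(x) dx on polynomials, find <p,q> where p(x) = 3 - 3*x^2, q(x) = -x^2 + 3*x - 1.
<p,q> = -24/5

Expand the product: p(x)·q(x) = 3*x^4 - 9*x^3 + 9*x - 3.
∫_{-1}^{1} of each monomial x^k gives [2/(k+1) if k even, 0 if k odd]. Integrating term-by-term (or equivalently evaluating the antiderivative F(x) = 3*x^5/5 - 9*x^4/4 + 9*x^2/2 - 3*x at the endpoints):
  F(1) − F(−1) = -3/20 − (93/20) = -24/5.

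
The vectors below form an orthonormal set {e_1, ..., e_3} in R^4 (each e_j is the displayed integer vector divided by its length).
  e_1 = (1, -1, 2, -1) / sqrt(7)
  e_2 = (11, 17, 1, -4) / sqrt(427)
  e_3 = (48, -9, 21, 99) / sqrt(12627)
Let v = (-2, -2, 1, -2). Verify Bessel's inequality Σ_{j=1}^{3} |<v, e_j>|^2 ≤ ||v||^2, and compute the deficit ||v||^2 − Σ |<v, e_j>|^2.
Σ |<v, e_j>|^2 = 290/23; ||v||^2 = 13; deficit = 9/23

Write each e_j = u_j / sqrt(<u_j, u_j>) where u_j is the displayed integer vector. Then <v, e_j> = <v, u_j> / sqrt(<u_j, u_j>), so |<v, e_j>|^2 = <v, u_j>^2 / <u_j, u_j>.
Coefficients: <v, e_1> = 4/sqrt(7), <v, e_2> = -47/sqrt(427), <v, e_3> = -255/sqrt(12627).
Square and sum: Σ |<v, e_j>|^2 = 290/23.
Compute ||v||^2 = v·v = 13.
Deficit = 13 − 290/23 = 9/23 ≥ 0, confirming Bessel's inequality. (The deficit equals ||v − Σ <v,e_j> e_j||^2, the squared distance from v to span{e_j}.)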